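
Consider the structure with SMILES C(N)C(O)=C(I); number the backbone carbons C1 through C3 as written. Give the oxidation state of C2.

Count +1 for every bond to an atom more electronegative than carbon and −1 for every bond to one less electronegative; C–C bonds are 0.
C2 has one bond to C (0), a double bond to C (2×0 = 0), one bond to O (+1).
Oxidation state = 0 + 0 + 1 = +1.

+1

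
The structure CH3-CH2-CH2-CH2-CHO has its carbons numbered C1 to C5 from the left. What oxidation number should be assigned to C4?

-2

C4 has one bond to C (0), one bond to C (0), one bond to H (-1), one bond to H (-1).
Oxidation state = 0 + 0 − 1 − 1 = -2.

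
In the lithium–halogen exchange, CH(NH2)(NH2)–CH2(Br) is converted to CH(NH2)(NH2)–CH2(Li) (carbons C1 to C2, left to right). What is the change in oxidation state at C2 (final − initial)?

-2

Before: C2 has 1 bond to C, 2 bonds to H, 1 bond to Br → oxidation state -1.
After: C2 has 1 bond to C, 2 bonds to H, 1 bond to Li → oxidation state -3.
Δ = -3 − (-1) = -2, so this is a reduction at C2.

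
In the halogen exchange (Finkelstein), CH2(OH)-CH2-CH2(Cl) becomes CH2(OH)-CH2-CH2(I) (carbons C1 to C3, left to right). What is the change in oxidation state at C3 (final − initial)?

0

Before: C3 has 1 bond to C, 2 bonds to H, 1 bond to Cl → oxidation state -1.
After: C3 has 1 bond to C, 2 bonds to H, 1 bond to I → oxidation state -1.
Δ = -1 − (-1) = 0, so no net redox change at C3.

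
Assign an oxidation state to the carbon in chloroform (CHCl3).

+2

Assign +1 per bond to O/N/halogen, −1 per bond to H or an electropositive element, and 0 per bond to carbon.
The carbon has one bond to H (-1), one bond to Cl (+1), one bond to Cl (+1), one bond to Cl (+1).
Oxidation state = -1 + 1 + 1 + 1 = +2.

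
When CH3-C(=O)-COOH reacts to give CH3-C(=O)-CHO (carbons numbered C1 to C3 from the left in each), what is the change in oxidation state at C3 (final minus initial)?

-2

Before: C3 has 1 bond to C, 3 bonds to O → oxidation state +3.
After: C3 has 1 bond to C, 1 bond to H, 2 bonds to O → oxidation state +1.
Δ = +1 − (+3) = -2, so this is a reduction at C3.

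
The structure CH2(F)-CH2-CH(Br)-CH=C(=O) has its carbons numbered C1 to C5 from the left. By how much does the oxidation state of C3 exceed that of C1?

C3: 2C, 1H, 1Br → 0 − 1 + 1 = 0
C1: 1C, 2H, 1F → 0 − 2 + 1 = -1
Difference: 0 − (-1) = +1.

+1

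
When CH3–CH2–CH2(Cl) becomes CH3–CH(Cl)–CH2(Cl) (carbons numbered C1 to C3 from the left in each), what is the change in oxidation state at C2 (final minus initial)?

Before: C2 has 2 bonds to C, 2 bonds to H → oxidation state -2.
After: C2 has 2 bonds to C, 1 bond to H, 1 bond to Cl → oxidation state 0.
Δ = 0 − (-2) = +2, so this is an oxidation at C2.

+2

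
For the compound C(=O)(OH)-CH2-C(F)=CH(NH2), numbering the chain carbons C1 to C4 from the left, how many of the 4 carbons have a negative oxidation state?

1

Tallying each carbon's bonds:
C1: 1C, 3O → 0 + 3 = +3
C2: 2C, 2H → 0 − 2 = -2
C3: 3C, 1F → 0 + 1 = +1
C4: 2C, 1H, 1N → 0 − 1 + 1 = 0
1 carbon (C2) meets the condition.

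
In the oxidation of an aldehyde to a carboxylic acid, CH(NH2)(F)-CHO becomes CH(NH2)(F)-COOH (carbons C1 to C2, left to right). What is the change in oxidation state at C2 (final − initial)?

Before: C2 has 1 bond to C, 1 bond to H, 2 bonds to O → oxidation state +1.
After: C2 has 1 bond to C, 3 bonds to O → oxidation state +3.
Δ = +3 − (+1) = +2, so this is an oxidation at C2.

+2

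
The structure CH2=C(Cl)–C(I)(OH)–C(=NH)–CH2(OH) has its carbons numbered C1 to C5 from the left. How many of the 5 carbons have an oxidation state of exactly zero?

Assign +1 per bond to O/N/halogen, −1 per bond to H or an electropositive element, and 0 per bond to carbon. Tallying each carbon:
C1: 2C, 2H → 0 − 2 = -2
C2: 3C, 1Cl → 0 + 1 = +1
C3: 2C, 1O, 1I → 0 + 1 + 1 = +2
C4: 2C, 2N → 0 + 2 = +2
C5: 1C, 2H, 1O → 0 − 2 + 1 = -1
0 carbons meet the condition.

0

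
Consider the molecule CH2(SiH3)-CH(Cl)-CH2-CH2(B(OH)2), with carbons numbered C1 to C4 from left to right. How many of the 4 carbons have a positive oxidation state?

Bonds to more-electronegative neighbours contribute +1 each, bonds to H or metals contribute −1 each, and C–C bonds contribute 0. Tallying each carbon:
C1: 1C, 2H, 1Si → 0 − 2 − 1 = -3
C2: 2C, 1H, 1Cl → 0 − 1 + 1 = 0
C3: 2C, 2H → 0 − 2 = -2
C4: 1C, 2H, 1B → 0 − 2 − 1 = -3
0 carbons meet the condition.

0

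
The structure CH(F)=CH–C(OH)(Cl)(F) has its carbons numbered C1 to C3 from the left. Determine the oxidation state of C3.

+3

C3 has one bond to C (0), one bond to O (+1), one bond to Cl (+1), one bond to F (+1).
Oxidation state = 0 + 1 + 1 + 1 = +3.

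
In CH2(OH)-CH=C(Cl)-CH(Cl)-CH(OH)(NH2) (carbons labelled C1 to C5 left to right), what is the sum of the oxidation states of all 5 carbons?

Assign +1 per bond to O/N/halogen, −1 per bond to H or an electropositive element, and 0 per bond to carbon. Tallying each carbon:
C1: 1C, 2H, 1O → 0 − 2 + 1 = -1
C2: 3C, 1H → 0 − 1 = -1
C3: 3C, 1Cl → 0 + 1 = +1
C4: 2C, 1H, 1Cl → 0 − 1 + 1 = 0
C5: 1C, 1H, 1O, 1N → 0 − 1 + 1 + 1 = +1
Sum = -1 − 1 + 1 + 0 + 1 = 0.

0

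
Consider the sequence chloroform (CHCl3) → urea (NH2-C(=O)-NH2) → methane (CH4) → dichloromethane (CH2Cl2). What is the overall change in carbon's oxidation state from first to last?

Carbon oxidation states along the series — chloroform: +2, urea: +4, methane: -4, dichloromethane: 0.
Net change = 0 − (+2) = -2.

-2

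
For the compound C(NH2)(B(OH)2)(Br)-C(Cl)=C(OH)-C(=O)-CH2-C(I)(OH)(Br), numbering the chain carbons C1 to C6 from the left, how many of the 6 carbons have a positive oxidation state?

5

Bonds to more-electronegative neighbours contribute +1 each, bonds to H or metals contribute −1 each, and C–C bonds contribute 0. Tallying each carbon:
C1: 1C, 1N, 1Br, 1B → 0 + 1 + 1 − 1 = +1
C2: 3C, 1Cl → 0 + 1 = +1
C3: 3C, 1O → 0 + 1 = +1
C4: 2C, 2O → 0 + 2 = +2
C5: 2C, 2H → 0 − 2 = -2
C6: 1C, 1O, 1Br, 1I → 0 + 1 + 1 + 1 = +3
5 carbons (C1, C2, C3, C4, C6) meet the condition.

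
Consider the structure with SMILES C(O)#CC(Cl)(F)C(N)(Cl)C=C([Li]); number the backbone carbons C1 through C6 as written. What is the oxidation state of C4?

+2

C4 has one bond to C (0), one bond to C (0), one bond to N (+1), one bond to Cl (+1).
Oxidation state = 0 + 0 + 1 + 1 = +2.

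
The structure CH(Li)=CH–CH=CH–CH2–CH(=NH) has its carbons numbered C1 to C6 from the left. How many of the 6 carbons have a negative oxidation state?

Tallying each carbon's bonds:
C1: 2C, 1H, 1Li → 0 − 1 − 1 = -2
C2: 3C, 1H → 0 − 1 = -1
C3: 3C, 1H → 0 − 1 = -1
C4: 3C, 1H → 0 − 1 = -1
C5: 2C, 2H → 0 − 2 = -2
C6: 1C, 1H, 2N → 0 − 1 + 2 = +1
5 carbons (C1, C2, C3, C4, C5) meet the condition.

5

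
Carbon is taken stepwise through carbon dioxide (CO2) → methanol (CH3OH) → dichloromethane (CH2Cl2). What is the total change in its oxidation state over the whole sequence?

-4

Carbon oxidation states along the series — carbon dioxide: +4, methanol: -2, dichloromethane: 0.
Net change = 0 − (+4) = -4.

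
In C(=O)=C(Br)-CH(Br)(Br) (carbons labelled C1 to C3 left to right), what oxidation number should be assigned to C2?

+1

Count +1 for every bond to an atom more electronegative than carbon and −1 for every bond to one less electronegative; C–C bonds are 0.
C2 has a double bond to C (2×0 = 0), one bond to C (0), one bond to Br (+1).
Oxidation state = 0 + 0 + 1 = +1.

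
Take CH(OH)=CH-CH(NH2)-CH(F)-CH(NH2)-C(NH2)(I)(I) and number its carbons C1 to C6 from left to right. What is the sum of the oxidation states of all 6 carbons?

Tallying each carbon's bonds:
C1: 2C, 1H, 1O → 0 − 1 + 1 = 0
C2: 3C, 1H → 0 − 1 = -1
C3: 2C, 1H, 1N → 0 − 1 + 1 = 0
C4: 2C, 1H, 1F → 0 − 1 + 1 = 0
C5: 2C, 1H, 1N → 0 − 1 + 1 = 0
C6: 1C, 1N, 2I → 0 + 1 + 2 = +3
Sum = 0 − 1 + 0 + 0 + 0 + 3 = +2.

+2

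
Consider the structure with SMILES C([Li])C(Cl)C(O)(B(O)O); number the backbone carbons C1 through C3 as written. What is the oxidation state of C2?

0

C2 has one bond to C (0), one bond to C (0), one bond to H (-1), one bond to Cl (+1).
Oxidation state = 0 + 0 − 1 + 1 = 0.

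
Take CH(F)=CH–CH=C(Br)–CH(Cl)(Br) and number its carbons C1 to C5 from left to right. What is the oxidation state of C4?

+1

C4 has a double bond to C (2×0 = 0), one bond to C (0), one bond to Br (+1).
Oxidation state = 0 + 0 + 1 = +1.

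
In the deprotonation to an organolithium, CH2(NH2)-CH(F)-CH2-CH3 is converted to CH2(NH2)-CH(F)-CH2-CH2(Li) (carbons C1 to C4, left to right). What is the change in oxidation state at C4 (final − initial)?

0

Before: C4 has 1 bond to C, 3 bonds to H → oxidation state -3.
After: C4 has 1 bond to C, 2 bonds to H, 1 bond to Li → oxidation state -3.
Δ = -3 − (-3) = 0, so no net redox change at C4.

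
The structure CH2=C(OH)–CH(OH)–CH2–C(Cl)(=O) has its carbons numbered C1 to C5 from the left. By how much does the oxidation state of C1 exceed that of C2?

C1: 2C, 2H → 0 − 2 = -2
C2: 3C, 1O → 0 + 1 = +1
Difference: -2 − (+1) = -3.

-3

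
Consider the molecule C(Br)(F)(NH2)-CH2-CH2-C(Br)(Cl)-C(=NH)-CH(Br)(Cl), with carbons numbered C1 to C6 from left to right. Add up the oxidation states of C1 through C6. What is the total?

+4

Each bond to a more electronegative atom (O, N, halogen) counts +1, each bond to a less electronegative atom (H, metal, B, Si) counts −1, and each C–C bond counts 0. Tallying each carbon:
C1: 1C, 1N, 1F, 1Br → 0 + 1 + 1 + 1 = +3
C2: 2C, 2H → 0 − 2 = -2
C3: 2C, 2H → 0 − 2 = -2
C4: 2C, 1Cl, 1Br → 0 + 1 + 1 = +2
C5: 2C, 2N → 0 + 2 = +2
C6: 1C, 1H, 1Cl, 1Br → 0 − 1 + 1 + 1 = +1
Sum = +3 − 2 − 2 + 2 + 2 + 1 = +4.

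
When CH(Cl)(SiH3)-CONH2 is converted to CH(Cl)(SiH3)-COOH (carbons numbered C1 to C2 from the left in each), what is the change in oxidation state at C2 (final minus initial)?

Before: C2 has 1 bond to C, 2 bonds to O, 1 bond to N → oxidation state +3.
After: C2 has 1 bond to C, 3 bonds to O → oxidation state +3.
Δ = +3 − (+3) = 0, so no net redox change at C2.

0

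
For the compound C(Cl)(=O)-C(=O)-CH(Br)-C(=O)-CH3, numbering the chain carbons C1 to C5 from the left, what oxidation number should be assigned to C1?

+3

C1 has one bond to C (0), one bond to Cl (+1), a double bond to O (2×+1 = +2).
Oxidation state = 0 + 1 + 2 = +3.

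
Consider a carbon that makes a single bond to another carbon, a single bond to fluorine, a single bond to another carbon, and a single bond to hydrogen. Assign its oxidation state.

The carbon has one bond to C (0), one bond to C (0), one bond to H (-1), one bond to F (+1).
Oxidation state = 0 + 0 − 1 + 1 = 0.

0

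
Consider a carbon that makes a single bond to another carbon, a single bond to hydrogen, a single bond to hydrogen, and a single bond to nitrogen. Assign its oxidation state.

-1

The carbon has one bond to C (0), one bond to H (-1), one bond to N (+1), one bond to H (-1).
Oxidation state = 0 − 1 + 1 − 1 = -1.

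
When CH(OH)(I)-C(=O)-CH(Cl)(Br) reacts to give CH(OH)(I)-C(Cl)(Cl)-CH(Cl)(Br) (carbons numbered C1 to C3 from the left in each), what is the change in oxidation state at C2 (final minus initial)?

0

Before: C2 has 2 bonds to C, 2 bonds to O → oxidation state +2.
After: C2 has 2 bonds to C, 2 bonds to Cl → oxidation state +2.
Δ = +2 − (+2) = 0, so no net redox change at C2.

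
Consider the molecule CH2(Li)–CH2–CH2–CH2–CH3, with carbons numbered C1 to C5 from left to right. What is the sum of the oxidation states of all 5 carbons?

-12

Bonds to more-electronegative neighbours contribute +1 each, bonds to H or metals contribute −1 each, and C–C bonds contribute 0. Tallying each carbon:
C1: 1C, 2H, 1Li → 0 − 2 − 1 = -3
C2: 2C, 2H → 0 − 2 = -2
C3: 2C, 2H → 0 − 2 = -2
C4: 2C, 2H → 0 − 2 = -2
C5: 1C, 3H → 0 − 3 = -3
Sum = -3 − 2 − 2 − 2 − 3 = -12.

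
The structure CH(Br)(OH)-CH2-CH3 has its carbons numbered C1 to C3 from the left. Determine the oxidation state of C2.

C2 has one bond to C (0), one bond to C (0), one bond to H (-1), one bond to H (-1).
Oxidation state = 0 + 0 − 1 − 1 = -2.

-2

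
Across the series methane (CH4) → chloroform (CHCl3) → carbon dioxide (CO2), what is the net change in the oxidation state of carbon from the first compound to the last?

+8

Carbon oxidation states along the series — methane: -4, chloroform: +2, carbon dioxide: +4.
Net change = +4 − (-4) = +8.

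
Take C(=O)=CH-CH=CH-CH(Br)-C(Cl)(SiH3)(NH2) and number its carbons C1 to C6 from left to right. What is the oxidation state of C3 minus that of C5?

-1

C3: 3C, 1H → 0 − 1 = -1
C5: 2C, 1H, 1Br → 0 − 1 + 1 = 0
Difference: -1 − (0) = -1.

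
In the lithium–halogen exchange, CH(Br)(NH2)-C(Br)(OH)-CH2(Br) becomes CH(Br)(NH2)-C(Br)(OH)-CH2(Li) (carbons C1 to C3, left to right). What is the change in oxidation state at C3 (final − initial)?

Before: C3 has 1 bond to C, 2 bonds to H, 1 bond to Br → oxidation state -1.
After: C3 has 1 bond to C, 2 bonds to H, 1 bond to Li → oxidation state -3.
Δ = -3 − (-1) = -2, so this is a reduction at C3.

-2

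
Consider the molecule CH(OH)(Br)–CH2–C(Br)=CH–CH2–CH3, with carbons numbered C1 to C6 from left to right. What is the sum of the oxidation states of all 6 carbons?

-6

Tallying each carbon's bonds:
C1: 1C, 1H, 1O, 1Br → 0 − 1 + 1 + 1 = +1
C2: 2C, 2H → 0 − 2 = -2
C3: 3C, 1Br → 0 + 1 = +1
C4: 3C, 1H → 0 − 1 = -1
C5: 2C, 2H → 0 − 2 = -2
C6: 1C, 3H → 0 − 3 = -3
Sum = +1 − 2 + 1 − 1 − 2 − 3 = -6.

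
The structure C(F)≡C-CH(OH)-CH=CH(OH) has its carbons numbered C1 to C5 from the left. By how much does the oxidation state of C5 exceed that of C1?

C5: 2C, 1H, 1O → 0 − 1 + 1 = 0
C1: 3C, 1F → 0 + 1 = +1
Difference: 0 − (+1) = -1.

-1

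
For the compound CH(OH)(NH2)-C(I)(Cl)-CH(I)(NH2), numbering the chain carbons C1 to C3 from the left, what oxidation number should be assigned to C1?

+1

Each bond to a more electronegative atom (O, N, halogen) counts +1, each bond to a less electronegative atom (H, metal, B, Si) counts −1, and each C–C bond counts 0.
C1 has one bond to C (0), one bond to H (-1), one bond to O (+1), one bond to N (+1).
Oxidation state = 0 − 1 + 1 + 1 = +1.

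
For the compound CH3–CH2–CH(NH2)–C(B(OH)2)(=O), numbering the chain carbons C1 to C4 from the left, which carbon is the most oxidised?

Each bond to a more electronegative atom (O, N, halogen) counts +1, each bond to a less electronegative atom (H, metal, B, Si) counts −1, and each C–C bond counts 0. Tallying each carbon:
C1: 1C, 3H → 0 − 3 = -3
C2: 2C, 2H → 0 − 2 = -2
C3: 2C, 1H, 1N → 0 − 1 + 1 = 0
C4: 1C, 2O, 1B → 0 + 2 − 1 = +1
The most oxidised carbon is C4 at +1.

C4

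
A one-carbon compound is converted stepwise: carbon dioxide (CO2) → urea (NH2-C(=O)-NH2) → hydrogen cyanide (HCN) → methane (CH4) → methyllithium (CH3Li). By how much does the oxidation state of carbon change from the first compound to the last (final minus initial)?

-8

Carbon oxidation states along the series — carbon dioxide: +4, urea: +4, hydrogen cyanide: +2, methane: -4, methyllithium: -4.
Net change = -4 − (+4) = -8.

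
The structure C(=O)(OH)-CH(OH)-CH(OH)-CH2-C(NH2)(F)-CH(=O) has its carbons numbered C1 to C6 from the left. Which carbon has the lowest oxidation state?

Assign +1 per bond to O/N/halogen, −1 per bond to H or an electropositive element, and 0 per bond to carbon. Tallying each carbon:
C1: 1C, 3O → 0 + 3 = +3
C2: 2C, 1H, 1O → 0 − 1 + 1 = 0
C3: 2C, 1H, 1O → 0 − 1 + 1 = 0
C4: 2C, 2H → 0 − 2 = -2
C5: 2C, 1N, 1F → 0 + 1 + 1 = +2
C6: 1C, 1H, 2O → 0 − 1 + 2 = +1
The most reduced carbon is C4 at -2.

C4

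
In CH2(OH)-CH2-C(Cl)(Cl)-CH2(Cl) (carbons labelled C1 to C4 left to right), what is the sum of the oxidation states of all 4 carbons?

Count +1 for every bond to an atom more electronegative than carbon and −1 for every bond to one less electronegative; C–C bonds are 0. Tallying each carbon:
C1: 1C, 2H, 1O → 0 − 2 + 1 = -1
C2: 2C, 2H → 0 − 2 = -2
C3: 2C, 2Cl → 0 + 2 = +2
C4: 1C, 2H, 1Cl → 0 − 2 + 1 = -1
Sum = -1 − 2 + 2 − 1 = -2.

-2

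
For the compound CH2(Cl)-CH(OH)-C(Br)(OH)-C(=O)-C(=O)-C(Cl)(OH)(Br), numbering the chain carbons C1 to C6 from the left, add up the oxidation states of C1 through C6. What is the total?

+8

Each bond to a more electronegative atom (O, N, halogen) counts +1, each bond to a less electronegative atom (H, metal, B, Si) counts −1, and each C–C bond counts 0. Tallying each carbon:
C1: 1C, 2H, 1Cl → 0 − 2 + 1 = -1
C2: 2C, 1H, 1O → 0 − 1 + 1 = 0
C3: 2C, 1O, 1Br → 0 + 1 + 1 = +2
C4: 2C, 2O → 0 + 2 = +2
C5: 2C, 2O → 0 + 2 = +2
C6: 1C, 1O, 1Cl, 1Br → 0 + 1 + 1 + 1 = +3
Sum = -1 + 0 + 2 + 2 + 2 + 3 = +8.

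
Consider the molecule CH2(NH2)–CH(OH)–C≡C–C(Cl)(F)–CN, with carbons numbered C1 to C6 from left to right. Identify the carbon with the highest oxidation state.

Tallying each carbon's bonds:
C1: 1C, 2H, 1N → 0 − 2 + 1 = -1
C2: 2C, 1H, 1O → 0 − 1 + 1 = 0
C3: 4C → 0 = 0
C4: 4C → 0 = 0
C5: 2C, 1F, 1Cl → 0 + 1 + 1 = +2
C6: 1C, 3N → 0 + 3 = +3
The most oxidised carbon is C6 at +3.

C6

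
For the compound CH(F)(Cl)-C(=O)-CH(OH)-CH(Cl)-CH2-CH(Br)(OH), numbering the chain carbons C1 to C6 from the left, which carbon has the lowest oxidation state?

Tallying each carbon's bonds:
C1: 1C, 1H, 1F, 1Cl → 0 − 1 + 1 + 1 = +1
C2: 2C, 2O → 0 + 2 = +2
C3: 2C, 1H, 1O → 0 − 1 + 1 = 0
C4: 2C, 1H, 1Cl → 0 − 1 + 1 = 0
C5: 2C, 2H → 0 − 2 = -2
C6: 1C, 1H, 1O, 1Br → 0 − 1 + 1 + 1 = +1
The most reduced carbon is C5 at -2.

C5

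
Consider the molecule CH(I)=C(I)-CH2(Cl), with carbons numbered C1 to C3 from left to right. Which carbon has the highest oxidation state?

Bonds to more-electronegative neighbours contribute +1 each, bonds to H or metals contribute −1 each, and C–C bonds contribute 0. Tallying each carbon:
C1: 2C, 1H, 1I → 0 − 1 + 1 = 0
C2: 3C, 1I → 0 + 1 = +1
C3: 1C, 2H, 1Cl → 0 − 2 + 1 = -1
The most oxidised carbon is C2 at +1.

C2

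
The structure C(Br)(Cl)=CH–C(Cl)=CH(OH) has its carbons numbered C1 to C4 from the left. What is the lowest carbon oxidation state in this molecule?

Tallying each carbon's bonds:
C1: 2C, 1Cl, 1Br → 0 + 1 + 1 = +2
C2: 3C, 1H → 0 − 1 = -1
C3: 3C, 1Cl → 0 + 1 = +1
C4: 2C, 1H, 1O → 0 − 1 + 1 = 0
The lowest value is -1.

-1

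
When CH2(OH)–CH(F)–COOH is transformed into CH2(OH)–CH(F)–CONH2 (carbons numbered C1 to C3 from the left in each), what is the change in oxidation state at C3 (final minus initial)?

0

Before: C3 has 1 bond to C, 3 bonds to O → oxidation state +3.
After: C3 has 1 bond to C, 2 bonds to O, 1 bond to N → oxidation state +3.
Δ = +3 − (+3) = 0, so no net redox change at C3.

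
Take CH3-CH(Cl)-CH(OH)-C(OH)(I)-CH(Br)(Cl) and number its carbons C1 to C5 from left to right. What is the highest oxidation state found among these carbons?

Tallying each carbon's bonds:
C1: 1C, 3H → 0 − 3 = -3
C2: 2C, 1H, 1Cl → 0 − 1 + 1 = 0
C3: 2C, 1H, 1O → 0 − 1 + 1 = 0
C4: 2C, 1O, 1I → 0 + 1 + 1 = +2
C5: 1C, 1H, 1Cl, 1Br → 0 − 1 + 1 + 1 = +1
The highest value is +2.

+2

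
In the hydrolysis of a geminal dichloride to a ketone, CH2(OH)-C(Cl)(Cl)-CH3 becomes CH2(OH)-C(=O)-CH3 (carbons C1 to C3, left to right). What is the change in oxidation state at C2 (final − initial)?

0

Before: C2 has 2 bonds to C, 2 bonds to Cl → oxidation state +2.
After: C2 has 2 bonds to C, 2 bonds to O → oxidation state +2.
Δ = +2 − (+2) = 0, so no net redox change at C2.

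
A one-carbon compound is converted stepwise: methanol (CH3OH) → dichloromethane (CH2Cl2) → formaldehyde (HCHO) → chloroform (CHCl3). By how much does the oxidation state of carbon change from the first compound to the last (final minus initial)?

Carbon oxidation states along the series — methanol: -2, dichloromethane: 0, formaldehyde: 0, chloroform: +2.
Net change = +2 − (-2) = +4.

+4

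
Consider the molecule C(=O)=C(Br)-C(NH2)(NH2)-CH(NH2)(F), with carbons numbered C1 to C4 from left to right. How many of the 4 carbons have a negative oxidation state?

0

Count +1 for every bond to an atom more electronegative than carbon and −1 for every bond to one less electronegative; C–C bonds are 0. Tallying each carbon:
C1: 2C, 2O → 0 + 2 = +2
C2: 3C, 1Br → 0 + 1 = +1
C3: 2C, 2N → 0 + 2 = +2
C4: 1C, 1H, 1N, 1F → 0 − 1 + 1 + 1 = +1
0 carbons meet the condition.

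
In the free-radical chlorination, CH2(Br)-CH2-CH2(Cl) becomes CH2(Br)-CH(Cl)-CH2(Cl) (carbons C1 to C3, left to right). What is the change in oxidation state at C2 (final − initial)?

Before: C2 has 2 bonds to C, 2 bonds to H → oxidation state -2.
After: C2 has 2 bonds to C, 1 bond to H, 1 bond to Cl → oxidation state 0.
Δ = 0 − (-2) = +2, so this is an oxidation at C2.

+2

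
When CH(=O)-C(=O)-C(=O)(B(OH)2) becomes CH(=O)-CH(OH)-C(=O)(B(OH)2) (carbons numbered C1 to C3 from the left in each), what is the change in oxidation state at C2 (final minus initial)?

Before: C2 has 2 bonds to C, 2 bonds to O → oxidation state +2.
After: C2 has 2 bonds to C, 1 bond to H, 1 bond to O → oxidation state 0.
Δ = 0 − (+2) = -2, so this is a reduction at C2.

-2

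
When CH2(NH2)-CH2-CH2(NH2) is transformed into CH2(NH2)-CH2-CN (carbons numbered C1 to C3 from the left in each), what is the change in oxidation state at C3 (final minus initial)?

Before: C3 has 1 bond to C, 2 bonds to H, 1 bond to N → oxidation state -1.
After: C3 has 1 bond to C, 3 bonds to N → oxidation state +3.
Δ = +3 − (-1) = +4, so this is an oxidation at C3.

+4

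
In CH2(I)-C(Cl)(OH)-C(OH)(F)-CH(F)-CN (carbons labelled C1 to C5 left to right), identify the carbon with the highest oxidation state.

Tallying each carbon's bonds:
C1: 1C, 2H, 1I → 0 − 2 + 1 = -1
C2: 2C, 1O, 1Cl → 0 + 1 + 1 = +2
C3: 2C, 1O, 1F → 0 + 1 + 1 = +2
C4: 2C, 1H, 1F → 0 − 1 + 1 = 0
C5: 1C, 3N → 0 + 3 = +3
The most oxidised carbon is C5 at +3.

C5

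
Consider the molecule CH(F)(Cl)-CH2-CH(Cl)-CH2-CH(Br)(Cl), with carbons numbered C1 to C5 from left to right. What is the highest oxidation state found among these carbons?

Tallying each carbon's bonds:
C1: 1C, 1H, 1F, 1Cl → 0 − 1 + 1 + 1 = +1
C2: 2C, 2H → 0 − 2 = -2
C3: 2C, 1H, 1Cl → 0 − 1 + 1 = 0
C4: 2C, 2H → 0 − 2 = -2
C5: 1C, 1H, 1Cl, 1Br → 0 − 1 + 1 + 1 = +1
The highest value is +1.

+1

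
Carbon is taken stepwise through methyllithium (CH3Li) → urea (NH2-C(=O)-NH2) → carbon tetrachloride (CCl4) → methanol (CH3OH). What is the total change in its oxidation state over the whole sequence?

Carbon oxidation states along the series — methyllithium: -4, urea: +4, carbon tetrachloride: +4, methanol: -2.
Net change = -2 − (-4) = +2.

+2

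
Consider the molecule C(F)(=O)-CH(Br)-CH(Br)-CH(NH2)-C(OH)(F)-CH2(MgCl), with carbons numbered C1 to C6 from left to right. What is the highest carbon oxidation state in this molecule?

Assign +1 per bond to O/N/halogen, −1 per bond to H or an electropositive element, and 0 per bond to carbon. Tallying each carbon:
C1: 1C, 2O, 1F → 0 + 2 + 1 = +3
C2: 2C, 1H, 1Br → 0 − 1 + 1 = 0
C3: 2C, 1H, 1Br → 0 − 1 + 1 = 0
C4: 2C, 1H, 1N → 0 − 1 + 1 = 0
C5: 2C, 1O, 1F → 0 + 1 + 1 = +2
C6: 1C, 2H, 1Mg → 0 − 2 − 1 = -3
The highest value is +3.

+3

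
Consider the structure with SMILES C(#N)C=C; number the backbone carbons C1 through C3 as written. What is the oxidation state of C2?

Assign +1 per bond to O/N/halogen, −1 per bond to H or an electropositive element, and 0 per bond to carbon.
C2 has one bond to C (0), a double bond to C (2×0 = 0), one bond to H (-1).
Oxidation state = 0 + 0 − 1 = -1.

-1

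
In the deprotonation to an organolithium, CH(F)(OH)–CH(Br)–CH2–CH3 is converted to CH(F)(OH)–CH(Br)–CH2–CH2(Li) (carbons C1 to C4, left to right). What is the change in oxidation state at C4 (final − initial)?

0

Before: C4 has 1 bond to C, 3 bonds to H → oxidation state -3.
After: C4 has 1 bond to C, 2 bonds to H, 1 bond to Li → oxidation state -3.
Δ = -3 − (-3) = 0, so no net redox change at C4.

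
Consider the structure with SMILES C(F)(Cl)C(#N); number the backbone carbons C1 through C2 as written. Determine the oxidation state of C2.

+3

Assign +1 per bond to O/N/halogen, −1 per bond to H or an electropositive element, and 0 per bond to carbon.
C2 has one bond to C (0), a triple bond to N (3×+1 = +3).
Oxidation state = 0 + 3 = +3.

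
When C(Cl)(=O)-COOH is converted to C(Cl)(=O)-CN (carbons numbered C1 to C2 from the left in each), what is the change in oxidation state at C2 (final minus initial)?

0

Before: C2 has 1 bond to C, 3 bonds to O → oxidation state +3.
After: C2 has 1 bond to C, 3 bonds to N → oxidation state +3.
Δ = +3 − (+3) = 0, so no net redox change at C2.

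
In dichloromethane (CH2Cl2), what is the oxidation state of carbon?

Bonds to more-electronegative neighbours contribute +1 each, bonds to H or metals contribute −1 each, and C–C bonds contribute 0.
The carbon has one bond to H (-1), one bond to H (-1), one bond to Cl (+1), one bond to Cl (+1).
Oxidation state = -1 − 1 + 1 + 1 = 0.

0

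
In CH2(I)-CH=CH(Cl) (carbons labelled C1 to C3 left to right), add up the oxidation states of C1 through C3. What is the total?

-2

Tallying each carbon's bonds:
C1: 1C, 2H, 1I → 0 − 2 + 1 = -1
C2: 3C, 1H → 0 − 1 = -1
C3: 2C, 1H, 1Cl → 0 − 1 + 1 = 0
Sum = -1 − 1 + 0 = -2.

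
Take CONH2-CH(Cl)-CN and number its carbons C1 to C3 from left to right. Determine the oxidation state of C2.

C2 has one bond to C (0), one bond to C (0), one bond to Cl (+1), one bond to H (-1).
Oxidation state = 0 + 0 + 1 − 1 = 0.

0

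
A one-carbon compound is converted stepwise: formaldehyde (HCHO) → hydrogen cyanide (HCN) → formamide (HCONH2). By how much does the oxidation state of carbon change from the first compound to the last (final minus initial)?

Carbon oxidation states along the series — formaldehyde: 0, hydrogen cyanide: +2, formamide: +2.
Net change = +2 − (0) = +2.

+2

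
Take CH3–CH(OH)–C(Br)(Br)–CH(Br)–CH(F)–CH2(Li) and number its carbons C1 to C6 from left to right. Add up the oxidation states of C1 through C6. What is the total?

Tallying each carbon's bonds:
C1: 1C, 3H → 0 − 3 = -3
C2: 2C, 1H, 1O → 0 − 1 + 1 = 0
C3: 2C, 2Br → 0 + 2 = +2
C4: 2C, 1H, 1Br → 0 − 1 + 1 = 0
C5: 2C, 1H, 1F → 0 − 1 + 1 = 0
C6: 1C, 2H, 1Li → 0 − 2 − 1 = -3
Sum = -3 + 0 + 2 + 0 + 0 − 3 = -4.

-4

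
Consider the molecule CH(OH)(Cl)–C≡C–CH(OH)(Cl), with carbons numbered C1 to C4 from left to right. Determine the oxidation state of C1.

+1

Assign +1 per bond to O/N/halogen, −1 per bond to H or an electropositive element, and 0 per bond to carbon.
C1 has one bond to C (0), one bond to O (+1), one bond to H (-1), one bond to Cl (+1).
Oxidation state = 0 + 1 − 1 + 1 = +1.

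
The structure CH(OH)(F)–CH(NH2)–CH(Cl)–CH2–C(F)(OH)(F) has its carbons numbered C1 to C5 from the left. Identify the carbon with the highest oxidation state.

C5

Assign +1 per bond to O/N/halogen, −1 per bond to H or an electropositive element, and 0 per bond to carbon. Tallying each carbon:
C1: 1C, 1H, 1O, 1F → 0 − 1 + 1 + 1 = +1
C2: 2C, 1H, 1N → 0 − 1 + 1 = 0
C3: 2C, 1H, 1Cl → 0 − 1 + 1 = 0
C4: 2C, 2H → 0 − 2 = -2
C5: 1C, 1O, 2F → 0 + 1 + 2 = +3
The most oxidised carbon is C5 at +3.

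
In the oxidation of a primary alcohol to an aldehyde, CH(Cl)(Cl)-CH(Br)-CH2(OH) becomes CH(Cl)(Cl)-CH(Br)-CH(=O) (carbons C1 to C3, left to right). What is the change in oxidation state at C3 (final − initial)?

Before: C3 has 1 bond to C, 2 bonds to H, 1 bond to O → oxidation state -1.
After: C3 has 1 bond to C, 1 bond to H, 2 bonds to O → oxidation state +1.
Δ = +1 − (-1) = +2, so this is an oxidation at C3.

+2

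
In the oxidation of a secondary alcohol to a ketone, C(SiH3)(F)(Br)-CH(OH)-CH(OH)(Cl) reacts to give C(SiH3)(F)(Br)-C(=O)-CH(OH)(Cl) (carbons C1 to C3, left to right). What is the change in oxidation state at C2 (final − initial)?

+2

Before: C2 has 2 bonds to C, 1 bond to H, 1 bond to O → oxidation state 0.
After: C2 has 2 bonds to C, 2 bonds to O → oxidation state +2.
Δ = +2 − (0) = +2, so this is an oxidation at C2.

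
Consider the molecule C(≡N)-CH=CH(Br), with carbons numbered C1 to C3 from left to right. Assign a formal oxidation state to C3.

0

C3 has a double bond to C (2×0 = 0), one bond to H (-1), one bond to Br (+1).
Oxidation state = 0 − 1 + 1 = 0.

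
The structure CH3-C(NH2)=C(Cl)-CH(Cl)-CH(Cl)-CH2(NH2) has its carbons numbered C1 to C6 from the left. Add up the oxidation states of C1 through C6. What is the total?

Bonds to more-electronegative neighbours contribute +1 each, bonds to H or metals contribute −1 each, and C–C bonds contribute 0. Tallying each carbon:
C1: 1C, 3H → 0 − 3 = -3
C2: 3C, 1N → 0 + 1 = +1
C3: 3C, 1Cl → 0 + 1 = +1
C4: 2C, 1H, 1Cl → 0 − 1 + 1 = 0
C5: 2C, 1H, 1Cl → 0 − 1 + 1 = 0
C6: 1C, 2H, 1N → 0 − 2 + 1 = -1
Sum = -3 + 1 + 1 + 0 + 0 − 1 = -2.

-2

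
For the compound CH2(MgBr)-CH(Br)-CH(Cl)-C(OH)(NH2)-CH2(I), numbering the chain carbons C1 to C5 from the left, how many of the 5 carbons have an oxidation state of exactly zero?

Tallying each carbon's bonds:
C1: 1C, 2H, 1Mg → 0 − 2 − 1 = -3
C2: 2C, 1H, 1Br → 0 − 1 + 1 = 0
C3: 2C, 1H, 1Cl → 0 − 1 + 1 = 0
C4: 2C, 1O, 1N → 0 + 1 + 1 = +2
C5: 1C, 2H, 1I → 0 − 2 + 1 = -1
2 carbons (C2, C3) meet the condition.

2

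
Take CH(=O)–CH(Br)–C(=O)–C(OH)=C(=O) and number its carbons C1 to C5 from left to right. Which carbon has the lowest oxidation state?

Tallying each carbon's bonds:
C1: 1C, 1H, 2O → 0 − 1 + 2 = +1
C2: 2C, 1H, 1Br → 0 − 1 + 1 = 0
C3: 2C, 2O → 0 + 2 = +2
C4: 3C, 1O → 0 + 1 = +1
C5: 2C, 2O → 0 + 2 = +2
The most reduced carbon is C2 at 0.

C2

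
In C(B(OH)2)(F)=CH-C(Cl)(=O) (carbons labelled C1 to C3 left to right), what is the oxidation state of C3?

C3 has one bond to C (0), one bond to Cl (+1), a double bond to O (2×+1 = +2).
Oxidation state = 0 + 1 + 2 = +3.

+3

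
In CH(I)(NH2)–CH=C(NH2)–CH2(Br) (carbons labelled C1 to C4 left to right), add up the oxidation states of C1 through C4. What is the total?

Bonds to more-electronegative neighbours contribute +1 each, bonds to H or metals contribute −1 each, and C–C bonds contribute 0. Tallying each carbon:
C1: 1C, 1H, 1N, 1I → 0 − 1 + 1 + 1 = +1
C2: 3C, 1H → 0 − 1 = -1
C3: 3C, 1N → 0 + 1 = +1
C4: 1C, 2H, 1Br → 0 − 2 + 1 = -1
Sum = +1 − 1 + 1 − 1 = 0.

0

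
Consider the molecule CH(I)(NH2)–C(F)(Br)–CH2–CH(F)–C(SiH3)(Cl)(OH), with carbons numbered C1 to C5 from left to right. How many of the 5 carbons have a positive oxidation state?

3

Bonds to more-electronegative neighbours contribute +1 each, bonds to H or metals contribute −1 each, and C–C bonds contribute 0. Tallying each carbon:
C1: 1C, 1H, 1N, 1I → 0 − 1 + 1 + 1 = +1
C2: 2C, 1F, 1Br → 0 + 1 + 1 = +2
C3: 2C, 2H → 0 − 2 = -2
C4: 2C, 1H, 1F → 0 − 1 + 1 = 0
C5: 1C, 1O, 1Cl, 1Si → 0 + 1 + 1 − 1 = +1
3 carbons (C1, C2, C5) meet the condition.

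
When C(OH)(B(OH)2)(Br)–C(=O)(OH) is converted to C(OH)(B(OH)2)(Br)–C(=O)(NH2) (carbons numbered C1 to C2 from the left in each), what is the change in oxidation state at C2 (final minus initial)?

Before: C2 has 1 bond to C, 3 bonds to O → oxidation state +3.
After: C2 has 1 bond to C, 2 bonds to O, 1 bond to N → oxidation state +3.
Δ = +3 − (+3) = 0, so no net redox change at C2.

0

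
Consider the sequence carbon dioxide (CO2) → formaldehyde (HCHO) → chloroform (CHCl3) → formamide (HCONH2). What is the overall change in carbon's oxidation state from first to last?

Carbon oxidation states along the series — carbon dioxide: +4, formaldehyde: 0, chloroform: +2, formamide: +2.
Net change = +2 − (+4) = -2.

-2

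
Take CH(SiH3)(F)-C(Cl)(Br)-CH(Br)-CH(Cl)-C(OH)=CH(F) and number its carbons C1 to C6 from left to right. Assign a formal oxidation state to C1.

Bonds to more-electronegative neighbours contribute +1 each, bonds to H or metals contribute −1 each, and C–C bonds contribute 0.
C1 has one bond to C (0), one bond to Si (-1), one bond to H (-1), one bond to F (+1).
Oxidation state = 0 − 1 − 1 + 1 = -1.

-1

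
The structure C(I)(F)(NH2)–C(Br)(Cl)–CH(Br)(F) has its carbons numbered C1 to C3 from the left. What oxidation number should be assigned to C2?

C2 has one bond to C (0), one bond to C (0), one bond to Br (+1), one bond to Cl (+1).
Oxidation state = 0 + 0 + 1 + 1 = +2.

+2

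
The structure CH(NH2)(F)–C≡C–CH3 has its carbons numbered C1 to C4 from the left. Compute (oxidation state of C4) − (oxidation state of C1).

C4: 1C, 3H → 0 − 3 = -3
C1: 1C, 1H, 1N, 1F → 0 − 1 + 1 + 1 = +1
Difference: -3 − (+1) = -4.

-4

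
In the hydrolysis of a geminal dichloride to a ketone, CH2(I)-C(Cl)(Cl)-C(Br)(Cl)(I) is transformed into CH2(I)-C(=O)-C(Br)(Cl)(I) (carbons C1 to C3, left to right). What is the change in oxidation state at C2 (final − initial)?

0

Before: C2 has 2 bonds to C, 2 bonds to Cl → oxidation state +2.
After: C2 has 2 bonds to C, 2 bonds to O → oxidation state +2.
Δ = +2 − (+2) = 0, so no net redox change at C2.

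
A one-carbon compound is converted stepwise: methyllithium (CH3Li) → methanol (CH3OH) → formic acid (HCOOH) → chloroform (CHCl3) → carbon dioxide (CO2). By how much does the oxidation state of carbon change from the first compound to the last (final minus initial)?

Carbon oxidation states along the series — methyllithium: -4, methanol: -2, formic acid: +2, chloroform: +2, carbon dioxide: +4.
Net change = +4 − (-4) = +8.

+8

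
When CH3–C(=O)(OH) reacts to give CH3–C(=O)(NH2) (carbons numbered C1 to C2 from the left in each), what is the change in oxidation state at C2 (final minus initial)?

0

Before: C2 has 1 bond to C, 3 bonds to O → oxidation state +3.
After: C2 has 1 bond to C, 2 bonds to O, 1 bond to N → oxidation state +3.
Δ = +3 − (+3) = 0, so no net redox change at C2.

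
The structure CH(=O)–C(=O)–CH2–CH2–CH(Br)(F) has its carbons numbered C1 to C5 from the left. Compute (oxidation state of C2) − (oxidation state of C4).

C2: 2C, 2O → 0 + 2 = +2
C4: 2C, 2H → 0 − 2 = -2
Difference: +2 − (-2) = +4.

+4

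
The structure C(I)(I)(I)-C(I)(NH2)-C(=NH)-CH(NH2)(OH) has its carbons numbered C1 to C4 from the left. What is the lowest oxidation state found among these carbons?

Bonds to more-electronegative neighbours contribute +1 each, bonds to H or metals contribute −1 each, and C–C bonds contribute 0. Tallying each carbon:
C1: 1C, 3I → 0 + 3 = +3
C2: 2C, 1N, 1I → 0 + 1 + 1 = +2
C3: 2C, 2N → 0 + 2 = +2
C4: 1C, 1H, 1O, 1N → 0 − 1 + 1 + 1 = +1
The lowest value is +1.

+1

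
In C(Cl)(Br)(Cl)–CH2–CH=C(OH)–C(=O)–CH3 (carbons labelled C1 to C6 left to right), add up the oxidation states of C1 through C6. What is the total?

0

Bonds to more-electronegative neighbours contribute +1 each, bonds to H or metals contribute −1 each, and C–C bonds contribute 0. Tallying each carbon:
C1: 1C, 2Cl, 1Br → 0 + 2 + 1 = +3
C2: 2C, 2H → 0 − 2 = -2
C3: 3C, 1H → 0 − 1 = -1
C4: 3C, 1O → 0 + 1 = +1
C5: 2C, 2O → 0 + 2 = +2
C6: 1C, 3H → 0 − 3 = -3
Sum = +3 − 2 − 1 + 1 + 2 − 3 = 0.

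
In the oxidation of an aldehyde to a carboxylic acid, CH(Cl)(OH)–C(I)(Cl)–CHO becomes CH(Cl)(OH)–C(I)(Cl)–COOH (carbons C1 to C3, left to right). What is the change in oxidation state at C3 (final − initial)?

+2

Before: C3 has 1 bond to C, 1 bond to H, 2 bonds to O → oxidation state +1.
After: C3 has 1 bond to C, 3 bonds to O → oxidation state +3.
Δ = +3 − (+1) = +2, so this is an oxidation at C3.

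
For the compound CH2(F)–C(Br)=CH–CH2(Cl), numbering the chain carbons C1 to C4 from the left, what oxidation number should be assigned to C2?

+1

C2 has one bond to C (0), a double bond to C (2×0 = 0), one bond to Br (+1).
Oxidation state = 0 + 0 + 1 = +1.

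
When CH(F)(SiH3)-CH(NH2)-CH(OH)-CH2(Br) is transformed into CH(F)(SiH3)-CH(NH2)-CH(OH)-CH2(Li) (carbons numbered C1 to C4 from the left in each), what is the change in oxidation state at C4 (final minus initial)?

Before: C4 has 1 bond to C, 2 bonds to H, 1 bond to Br → oxidation state -1.
After: C4 has 1 bond to C, 2 bonds to H, 1 bond to Li → oxidation state -3.
Δ = -3 − (-1) = -2, so this is a reduction at C4.

-2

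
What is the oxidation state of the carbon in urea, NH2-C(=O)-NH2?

Bonds to more-electronegative neighbours contribute +1 each, bonds to H or metals contribute −1 each, and C–C bonds contribute 0.
The carbon has one bond to N (+1), a double bond to O (2×+1 = +2), one bond to N (+1).
Oxidation state = +1 + 2 + 1 = +4.

+4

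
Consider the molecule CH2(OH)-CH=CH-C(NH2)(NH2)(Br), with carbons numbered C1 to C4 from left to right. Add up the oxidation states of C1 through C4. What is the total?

Tallying each carbon's bonds:
C1: 1C, 2H, 1O → 0 − 2 + 1 = -1
C2: 3C, 1H → 0 − 1 = -1
C3: 3C, 1H → 0 − 1 = -1
C4: 1C, 2N, 1Br → 0 + 2 + 1 = +3
Sum = -1 − 1 − 1 + 3 = 0.

0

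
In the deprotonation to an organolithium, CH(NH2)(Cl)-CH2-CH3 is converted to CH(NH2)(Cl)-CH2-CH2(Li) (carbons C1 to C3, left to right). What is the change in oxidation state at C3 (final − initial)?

Before: C3 has 1 bond to C, 3 bonds to H → oxidation state -3.
After: C3 has 1 bond to C, 2 bonds to H, 1 bond to Li → oxidation state -3.
Δ = -3 − (-3) = 0, so no net redox change at C3.

0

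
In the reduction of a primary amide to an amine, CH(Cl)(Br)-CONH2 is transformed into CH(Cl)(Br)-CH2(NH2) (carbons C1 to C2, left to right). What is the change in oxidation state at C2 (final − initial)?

Before: C2 has 1 bond to C, 2 bonds to O, 1 bond to N → oxidation state +3.
After: C2 has 1 bond to C, 2 bonds to H, 1 bond to N → oxidation state -1.
Δ = -1 − (+3) = -4, so this is a reduction at C2.

-4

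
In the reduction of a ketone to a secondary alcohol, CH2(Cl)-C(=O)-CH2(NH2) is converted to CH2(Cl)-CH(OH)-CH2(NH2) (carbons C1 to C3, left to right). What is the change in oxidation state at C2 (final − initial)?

Before: C2 has 2 bonds to C, 2 bonds to O → oxidation state +2.
After: C2 has 2 bonds to C, 1 bond to H, 1 bond to O → oxidation state 0.
Δ = 0 − (+2) = -2, so this is a reduction at C2.

-2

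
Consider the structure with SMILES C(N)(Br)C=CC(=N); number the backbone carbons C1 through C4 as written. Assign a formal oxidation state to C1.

+1

C1 has one bond to C (0), one bond to N (+1), one bond to H (-1), one bond to Br (+1).
Oxidation state = 0 + 1 − 1 + 1 = +1.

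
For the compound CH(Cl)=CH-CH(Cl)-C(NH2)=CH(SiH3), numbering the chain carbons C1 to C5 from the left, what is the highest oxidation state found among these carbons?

Each bond to a more electronegative atom (O, N, halogen) counts +1, each bond to a less electronegative atom (H, metal, B, Si) counts −1, and each C–C bond counts 0. Tallying each carbon:
C1: 2C, 1H, 1Cl → 0 − 1 + 1 = 0
C2: 3C, 1H → 0 − 1 = -1
C3: 2C, 1H, 1Cl → 0 − 1 + 1 = 0
C4: 3C, 1N → 0 + 1 = +1
C5: 2C, 1H, 1Si → 0 − 1 − 1 = -2
The highest value is +1.

+1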